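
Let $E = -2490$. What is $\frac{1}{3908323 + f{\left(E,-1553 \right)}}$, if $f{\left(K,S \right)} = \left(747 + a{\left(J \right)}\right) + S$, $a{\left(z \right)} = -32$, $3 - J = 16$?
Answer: $\frac{1}{3907485} \approx 2.5592 \cdot 10^{-7}$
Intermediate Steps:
$J = -13$ ($J = 3 - 16 = -13$)
$f{\left(K,S \right)} = 715 + S$ ($f{\left(K,S \right)} = \left(747 - 32\right) + S = 715 + S$)
$\frac{1}{3908323 + f{\left(E,-1553 \right)}} = \frac{1}{3908323 + \left(715 - 1553\right)} = \frac{1}{3908323 - 838} = \frac{1}{3907485}$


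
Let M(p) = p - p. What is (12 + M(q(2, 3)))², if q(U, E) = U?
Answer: 144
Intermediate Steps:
M(p) = 0
(12 + M(q(2, 3)))² = (12 + 0)² = 12² = 144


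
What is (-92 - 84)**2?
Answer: 30976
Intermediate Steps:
(-92 - 84)**2 = (-176)**2 = 30976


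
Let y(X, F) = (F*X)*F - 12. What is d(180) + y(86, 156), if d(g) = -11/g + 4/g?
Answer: 376719113/180 ≈ 2.0929e+6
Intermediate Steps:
y(X, F) = -12 + X*F**2 (y(X, F) = X*F**2 - 12 = -12 + X*F**2)
d(g) = -7/g
d(180) + y(86, 156) = -7/180 + (-12 + 86*156**2) = -7*1/180 + (-12 + 86*24336) = -7/180 + (-12 + 2092896) = -7/180 + 2092884 = 376719113/180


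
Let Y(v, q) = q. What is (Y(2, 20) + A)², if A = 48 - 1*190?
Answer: 14884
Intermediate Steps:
A = -142 (A = 48 - 190 = -142)
(Y(2, 20) + A)² = (20 - 142)² = (-122)² = 14884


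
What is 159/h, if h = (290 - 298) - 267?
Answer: -159/275 ≈ -0.57818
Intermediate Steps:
h = -275 (h = -8 - 267 = -275)
159/h = 159/(-275) = 159*(-1/275) = -159/275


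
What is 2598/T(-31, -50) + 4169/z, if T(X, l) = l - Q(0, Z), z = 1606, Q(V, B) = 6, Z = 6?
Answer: -89521/2044 ≈ -43.797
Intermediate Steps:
T(X, l) = -6 + l (T(X, l) = l - 1*6 = l - 6 = -6 + l)
2598/T(-31, -50) + 4169/z = 2598/(-6 - 50) + 4169/1606 = 2598/(-56) + 4169*(1/1606) = 2598*(-1/56) + 379/146 = -1299/28 + 379/146 = -89521/2044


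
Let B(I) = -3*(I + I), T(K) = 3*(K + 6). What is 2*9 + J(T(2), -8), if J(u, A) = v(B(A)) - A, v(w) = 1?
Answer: 27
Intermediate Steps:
T(K) = 18 + 3*K (T(K) = 3*(6 + K) = 18 + 3*K)
B(I) = -6*I
J(u, A) = 1 - A
2*9 + J(T(2), -8) = 2*9 + (1 - 1*(-8)) = 18 + (1 + 8) = 18 + 9 = 27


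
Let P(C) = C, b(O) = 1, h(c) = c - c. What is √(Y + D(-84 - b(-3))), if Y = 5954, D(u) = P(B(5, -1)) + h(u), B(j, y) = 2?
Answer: 2*√1489 ≈ 77.175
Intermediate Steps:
h(c) = 0
D(u) = 2 (D(u) = 2 + 0 = 2)
√(Y + D(-84 - b(-3))) = √(5954 + 2) = √5956 = 2*√1489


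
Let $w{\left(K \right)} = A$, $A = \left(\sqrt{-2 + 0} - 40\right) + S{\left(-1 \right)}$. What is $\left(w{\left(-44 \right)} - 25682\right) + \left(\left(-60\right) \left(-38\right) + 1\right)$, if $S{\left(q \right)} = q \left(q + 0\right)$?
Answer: $-23440 + i \sqrt{2} \approx -23440.0 + 1.4142 i$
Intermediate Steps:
$S{\left(q \right)} = q^{2}$ ($S{\left(q \right)} = q q = q^{2}$)
$A = -39 + i \sqrt{2}$ ($A = \left(\sqrt{-2 + 0} - 40\right) + \left(-1\right)^{2} = \left(\sqrt{-2} - 40\right) + 1 = \left(i \sqrt{2} - 40\right) + 1 = \left(-40 + i \sqrt{2}\right) + 1 = -39 + i \sqrt{2} \approx -39.0 + 1.4142 i$)
$w{\left(K \right)} = -39 + i \sqrt{2}$
$\left(w{\left(-44 \right)} - 25682\right) + \left(\left(-60\right) \left(-38\right) + 1\right) = \left(\left(-39 + i \sqrt{2}\right) - 25682\right) + \left(\left(-60\right) \left(-38\right) + 1\right) = \left(\left(-39 + i \sqrt{2}\right) - 25682\right) + \left(2280 + 1\right) = \left(-25721 + i \sqrt{2}\right) + 2281 = -23440 + i \sqrt{2}$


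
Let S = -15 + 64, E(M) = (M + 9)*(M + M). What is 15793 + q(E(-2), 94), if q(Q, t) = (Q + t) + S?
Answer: 15908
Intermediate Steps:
E(M) = 2*M*(9 + M) (E(M) = (9 + M)*(2*M) = 2*M*(9 + M))
S = 49
q(Q, t) = 49 + Q + t (q(Q, t) = (Q + t) + 49 = 49 + Q + t)
15793 + q(E(-2), 94) = 15793 + (49 + 2*(-2)*(9 - 2) + 94) = 15793 + (49 + 2*(-2)*7 + 94) = 15793 + (49 - 28 + 94) = 15793 + 115 = 15908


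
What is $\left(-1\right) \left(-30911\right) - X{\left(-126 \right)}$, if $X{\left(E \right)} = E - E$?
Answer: $30911$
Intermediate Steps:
$X{\left(E \right)} = 0$
$\left(-1\right) \left(-30911\right) - X{\left(-126 \right)} = \left(-1\right) \left(-30911\right) - 0 = 30911 + 0 = 30911$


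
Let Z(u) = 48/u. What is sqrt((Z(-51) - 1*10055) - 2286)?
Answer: I*sqrt(3566821)/17 ≈ 111.09*I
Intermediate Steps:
sqrt((Z(-51) - 1*10055) - 2286) = sqrt((48/(-51) - 1*10055) - 2286) = sqrt((48*(-1/51) - 10055) - 2286) = sqrt((-16/17 - 10055) - 2286) = sqrt(-170951/17 - 2286) = sqrt(-209813/17) = I*sqrt(3566821)/17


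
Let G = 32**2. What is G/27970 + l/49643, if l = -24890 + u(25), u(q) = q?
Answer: -322319809/694257355 ≈ -0.46427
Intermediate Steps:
G = 1024
l = -24865 (l = -24890 + 25 = -24865)
G/27970 + l/49643 = 1024/27970 - 24865/49643 = 1024*(1/27970) - 24865*1/49643 = 512/13985 - 24865/49643 = -322319809/694257355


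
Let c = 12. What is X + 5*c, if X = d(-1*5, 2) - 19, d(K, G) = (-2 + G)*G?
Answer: 41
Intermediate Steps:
d(K, G) = G*(-2 + G)
X = -19 (X = 2*(-2 + 2) - 19 = 2*0 - 19 = 0 - 19 = -19)
X + 5*c = -19 + 5*12 = -19 + 60 = 41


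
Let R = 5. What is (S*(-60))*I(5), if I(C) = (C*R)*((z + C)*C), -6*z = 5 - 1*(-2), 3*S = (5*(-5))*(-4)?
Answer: -2875000/3 ≈ -9.5833e+5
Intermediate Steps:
S = 100/3 (S = ((5*(-5))*(-4))/3 = (-25*(-4))/3 = (⅓)*100 = 100/3 ≈ 33.333)
z = -7/6 (z = -(5 - 1*(-2))/6 = -(5 + 2)/6 = -⅙*7 = -7/6 ≈ -1.1667)
I(C) = 5*C²*(-7/6 + C) (I(C) = (C*5)*((-7/6 + C)*C) = (5*C)*(C*(-7/6 + C)) = 5*C²*(-7/6 + C))
(S*(-60))*I(5) = ((100/3)*(-60))*(5²*(-35/6 + 5*5)) = -50000*(-35/6 + 25) = -50000*115/6 = -2000*2875/6 = -2875000/3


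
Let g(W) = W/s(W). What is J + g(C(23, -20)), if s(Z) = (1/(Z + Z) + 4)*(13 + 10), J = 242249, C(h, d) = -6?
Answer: 261871097/1081 ≈ 2.4225e+5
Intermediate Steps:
s(Z) = 92 + 23/(2*Z) (s(Z) = (1/(2*Z) + 4)*23 = (4 + 1/(2*Z))*23 = 92 + 23/(2*Z))
g(W) = W/(92 + 23/(2*W))
J + g(C(23, -20)) = 242249 + (2/23)*(-6)**2/(1 + 8*(-6)) = 242249 + (2/23)*36/(1 - 48) = 242249 + (2/23)*36/(-47) = 242249 + (2/23)*36*(-1/47) = 242249 - 72/1081 = 261871097/1081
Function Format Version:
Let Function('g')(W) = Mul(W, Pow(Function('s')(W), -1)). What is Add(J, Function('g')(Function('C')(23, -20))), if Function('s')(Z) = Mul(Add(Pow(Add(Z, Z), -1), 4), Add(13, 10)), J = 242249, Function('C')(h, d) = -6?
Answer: Rational(261871097, 1081) ≈ 2.4225e+5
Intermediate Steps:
Function('s')(Z) = Add(92, Mul(Rational(23, 2), Pow(Z, -1))) (Function('s')(Z) = Mul(Add(Pow(Mul(2, Z), -1), 4), 23) = Mul(Add(Mul(Rational(1, 2), Pow(Z, -1)), 4), 23) = Mul(Add(4, Mul(Rational(1, 2), Pow(Z, -1))), 23) = Add(92, Mul(Rational(23, 2), Pow(Z, -1))))
Function('g')(W) = Mul(W, Pow(Add(92, Mul(Rational(23, 2), Pow(W, -1))), -1))
Add(J, Function('g')(Function('C')(23, -20))) = Add(242249, Mul(Rational(2, 23), Pow(-6, 2), Pow(Add(1, Mul(8, -6)), -1))) = Add(242249, Mul(Rational(2, 23), 36, Pow(Add(1, -48), -1))) = Add(242249, Mul(Rational(2, 23), 36, Pow(-47, -1))) = Add(242249, Mul(Rational(2, 23), 36, Rational(-1, 47))) = Add(242249, Rational(-72, 1081)) = Rational(261871097, 1081)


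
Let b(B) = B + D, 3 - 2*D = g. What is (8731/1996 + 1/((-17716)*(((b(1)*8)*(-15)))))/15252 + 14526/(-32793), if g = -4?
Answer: -352314307412362411/795878307962896320 ≈ -0.44267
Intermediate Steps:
D = 7/2 (D = 3/2 - ½*(-4) = 3/2 + 2 = 7/2 ≈ 3.5000)
b(B) = 7/2 + B (b(B) = B + 7/2 = 7/2 + B)
(8731/1996 + 1/((-17716)*(((b(1)*8)*(-15)))))/15252 + 14526/(-32793) = (8731/1996 + 1/((-17716)*((((7/2 + 1)*8)*(-15)))))/15252 + 14526/(-32793) = (8731*(1/1996) - 1/(17716*(((9/2)*8)*(-15))))*(1/15252) + 14526*(-1/32793) = (8731/1996 - 1/(17716*(36*(-15))))*(1/15252) - 4842/10931 = (8731/1996 - 1/17716/(-540))*(1/15252) - 4842/10931 = (8731/1996 - 1/17716*(-1/540))*(1/15252) - 4842/10931 = (8731/1996 + 1/9566640)*(1/15252) - 4842/10931 = (20881583959/4773753360)*(1/15252) - 4842/10931 = 20881583959/72809286246720 - 4842/10931 = -352314307412362411/795878307962896320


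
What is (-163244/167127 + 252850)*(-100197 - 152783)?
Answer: -10690403214643880/167127 ≈ -6.3966e+10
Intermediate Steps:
(-163244/167127 + 252850)*(-100197 - 152783) = (-163244*1/167127 + 252850)*(-252980) = (-163244/167127 + 252850)*(-252980) = (42257898706/167127)*(-252980) = -10690403214643880/167127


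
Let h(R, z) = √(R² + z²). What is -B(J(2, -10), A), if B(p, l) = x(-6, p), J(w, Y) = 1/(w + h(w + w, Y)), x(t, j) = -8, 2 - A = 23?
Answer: 8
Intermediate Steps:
A = -21 (A = 2 - 1*23 = 2 - 23 = -21)
J(w, Y) = 1/(w + √(Y² + 4*w²)) (J(w, Y) = 1/(w + √((w + w)² + Y²)) = 1/(w + √((2*w)² + Y²)) = 1/(w + √(4*w² + Y²)) = 1/(w + √(Y² + 4*w²)))
B(p, l) = -8
-B(J(2, -10), A) = -1*(-8) = 8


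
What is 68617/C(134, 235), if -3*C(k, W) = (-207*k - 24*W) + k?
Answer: 205851/33244 ≈ 6.1921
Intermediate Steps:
C(k, W) = 8*W + 206*k/3 (C(k, W) = -((-207*k - 24*W) + k)/3 = -(-206*k - 24*W)/3 = 8*W + 206*k/3)
68617/C(134, 235) = 68617/(8*235 + (206/3)*134) = 68617/(1880 + 27604/3) = 68617/(33244/3) = 68617*(3/33244) = 205851/33244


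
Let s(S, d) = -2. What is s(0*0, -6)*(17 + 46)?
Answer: -126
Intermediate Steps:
s(0*0, -6)*(17 + 46) = -2*(17 + 46) = -2*63 = -126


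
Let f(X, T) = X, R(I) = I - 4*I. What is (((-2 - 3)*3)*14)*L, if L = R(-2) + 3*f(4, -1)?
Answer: -3780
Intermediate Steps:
R(I) = -3*I
L = 18 (L = -3*(-2) + 3*4 = 6 + 12 = 18)
(((-2 - 3)*3)*14)*L = (((-2 - 3)*3)*14)*18 = (-5*3*14)*18 = -15*14*18 = -210*18 = -3780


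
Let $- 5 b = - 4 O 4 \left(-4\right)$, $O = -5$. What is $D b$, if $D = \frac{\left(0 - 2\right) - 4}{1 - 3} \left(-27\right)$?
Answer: $-5184$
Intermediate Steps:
$b = 64$ ($b = - \frac{\left(-4\right) \left(-5\right) 4 \left(-4\right)}{5} = - \frac{20 \left(-16\right)}{5} = \left(- \frac{1}{5}\right) \left(-320\right) = 64$)
$D = -81$ ($D = \frac{-2 - 4}{-2} \left(-27\right) = \left(-6\right) \left(- \frac{1}{2}\right) \left(-27\right) = 3 \left(-27\right) = -81$)
$D b = \left(-81\right) 64 = -5184$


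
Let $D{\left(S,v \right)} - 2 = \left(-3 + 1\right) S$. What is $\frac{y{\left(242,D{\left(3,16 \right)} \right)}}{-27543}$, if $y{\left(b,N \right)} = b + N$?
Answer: $- \frac{238}{27543} \approx -0.008641$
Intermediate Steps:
$D{\left(S,v \right)} = 2 - 2 S$ ($D{\left(S,v \right)} = 2 + \left(-3 + 1\right) S = 2 - 2 S$)
$y{\left(b,N \right)} = N + b$
$\frac{y{\left(242,D{\left(3,16 \right)} \right)}}{-27543} = \frac{\left(2 - 6\right) + 242}{-27543} = \left(\left(2 - 6\right) + 242\right) \left(- \frac{1}{27543}\right) = \left(-4 + 242\right) \left(- \frac{1}{27543}\right) = 238 \left(- \frac{1}{27543}\right) = - \frac{238}{27543}$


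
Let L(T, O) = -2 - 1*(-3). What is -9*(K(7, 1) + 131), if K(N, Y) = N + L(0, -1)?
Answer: -1251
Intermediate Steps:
L(T, O) = 1 (L(T, O) = -2 + 3 = 1)
K(N, Y) = 1 + N (K(N, Y) = N + 1 = 1 + N)
-9*(K(7, 1) + 131) = -9*((1 + 7) + 131) = -9*(8 + 131) = -9*139 = -1251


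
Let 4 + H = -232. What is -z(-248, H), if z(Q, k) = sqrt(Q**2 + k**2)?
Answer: -20*sqrt(293) ≈ -342.34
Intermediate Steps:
H = -236 (H = -4 - 232 = -236)
-z(-248, H) = -sqrt((-248)**2 + (-236)**2) = -sqrt(61504 + 55696) = -sqrt(117200) = -20*sqrt(293)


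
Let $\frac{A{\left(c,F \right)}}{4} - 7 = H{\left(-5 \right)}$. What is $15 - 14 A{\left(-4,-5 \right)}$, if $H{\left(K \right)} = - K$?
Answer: $-657$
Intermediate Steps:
$A{\left(c,F \right)} = 48$ ($A{\left(c,F \right)} = 28 + 4 \left(\left(-1\right) \left(-5\right)\right) = 28 + 4 \cdot 5 = 28 + 20 = 48$)
$15 - 14 A{\left(-4,-5 \right)} = 15 - 672 = -657$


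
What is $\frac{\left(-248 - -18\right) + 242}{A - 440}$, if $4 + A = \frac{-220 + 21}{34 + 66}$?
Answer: $- \frac{1200}{44599} \approx -0.026906$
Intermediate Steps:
$A = - \frac{599}{100}$ ($A = -4 + \frac{-220 + 21}{34 + 66} = -4 - \frac{199}{100} = - \frac{599}{100} \approx -5.99$)
$\frac{\left(-248 - -18\right) + 242}{A - 440} = \frac{\left(-248 - -18\right) + 242}{- \frac{599}{100} - 440} = \frac{\left(-248 + 18\right) + 242}{- \frac{44599}{100}} = \left(-230 + 242\right) \left(- \frac{100}{44599}\right) = 12 \left(- \frac{100}{44599}\right) = - \frac{1200}{44599}$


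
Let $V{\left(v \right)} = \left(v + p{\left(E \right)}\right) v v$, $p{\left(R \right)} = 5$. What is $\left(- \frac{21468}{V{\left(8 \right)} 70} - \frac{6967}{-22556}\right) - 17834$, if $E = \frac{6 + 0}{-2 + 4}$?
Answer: $- \frac{1464244787193}{82103840} \approx -17834.0$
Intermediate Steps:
$E = 3$ ($E = \frac{6}{2} = 6 \cdot \frac{1}{2} = 3$)
$V{\left(v \right)} = v^{2} \left(5 + v\right)$ ($V{\left(v \right)} = \left(v + 5\right) v v = \left(5 + v\right) v^{2} = v^{2} \left(5 + v\right)$)
$\left(- \frac{21468}{V{\left(8 \right)} 70} - \frac{6967}{-22556}\right) - 17834 = \left(- \frac{21468}{8^{2} \left(5 + 8\right) 70} - \frac{6967}{-22556}\right) - 17834 = \left(- \frac{21468}{64 \cdot 13 \cdot 70} - - \frac{6967}{22556}\right) - 17834 = \left(- \frac{21468}{832 \cdot 70} + \frac{6967}{22556}\right) - 17834 = \left(- \frac{21468}{58240} + \frac{6967}{22556}\right) - 17834 = \left(\left(-21468\right) \frac{1}{58240} + \frac{6967}{22556}\right) - 17834 = \left(- \frac{5367}{14560} + \frac{6967}{22556}\right) - 17834 = - \frac{4904633}{82103840} - 17834 = - \frac{1464244787193}{82103840}$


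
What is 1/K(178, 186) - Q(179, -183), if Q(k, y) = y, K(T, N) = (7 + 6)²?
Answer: 30928/169 ≈ 183.01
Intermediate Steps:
K(T, N) = 169 (K(T, N) = 13² = 169)
1/K(178, 186) - Q(179, -183) = 1/169 - 1*(-183) = 1/169 + 183 = 30928/169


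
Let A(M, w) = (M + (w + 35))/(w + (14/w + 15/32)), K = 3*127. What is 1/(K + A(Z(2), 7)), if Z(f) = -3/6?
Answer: 303/116771 ≈ 0.0025948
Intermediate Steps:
K = 381
Z(f) = -½ (Z(f) = -3*⅙ = -½)
A(M, w) = (35 + M + w)/(15/32 + w + 14/w) (A(M, w) = (M + (35 + w))/(w + (14/w + 15*(1/32))) = (35 + M + w)/(w + (14/w + 15/32)) = (35 + M + w)/(w + (15/32 + 14/w)) = (35 + M + w)/(15/32 + w + 14/w))
1/(K + A(Z(2), 7)) = 1/(381 + 32*7*(35 - ½ + 7)/(448 + 15*7 + 32*7²)) = 1/(381 + 32*7*(83/2)/(448 + 105 + 32*49)) = 1/(381 + 32*7*(83/2)/(448 + 105 + 1568)) = 1/(381 + 32*7*(83/2)/2121) = 1/(381 + 32*7*(1/2121)*(83/2)) = 1/(381 + 1328/303) = 1/(116771/303) = 303/116771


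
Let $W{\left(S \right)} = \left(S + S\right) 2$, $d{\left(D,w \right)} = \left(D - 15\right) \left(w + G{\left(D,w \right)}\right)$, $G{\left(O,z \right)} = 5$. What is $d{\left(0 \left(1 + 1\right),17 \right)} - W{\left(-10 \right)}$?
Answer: $-290$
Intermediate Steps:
$d{\left(D,w \right)} = \left(-15 + D\right) \left(5 + w\right)$ ($d{\left(D,w \right)} = \left(D - 15\right) \left(w + 5\right) = \left(-15 + D\right) \left(5 + w\right)$)
$W{\left(S \right)} = 4 S$ ($W{\left(S \right)} = 2 S 2 = 4 S$)
$d{\left(0 \left(1 + 1\right),17 \right)} - W{\left(-10 \right)} = \left(-75 - 255 + 5 \cdot 0 \left(1 + 1\right) + 0 \left(1 + 1\right) 17\right) - 4 \left(-10\right) = \left(-75 - 255 + 5 \cdot 0 \cdot 2 + 0 \cdot 2 \cdot 17\right) - -40 = \left(-75 - 255 + 5 \cdot 0 + 0 \cdot 17\right) + 40 = \left(-75 - 255 + 0 + 0\right) + 40 = -330 + 40 = -290$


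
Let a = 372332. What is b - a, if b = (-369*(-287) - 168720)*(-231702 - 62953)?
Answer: 18508970803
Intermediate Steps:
b = 18509343135 (b = (105903 - 168720)*(-294655) = -62817*(-294655) = 18509343135)
b - a = 18509343135 - 1*372332 = 18509343135 - 372332 = 18508970803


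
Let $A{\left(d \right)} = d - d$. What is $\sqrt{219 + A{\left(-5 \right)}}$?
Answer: $\sqrt{219} \approx 14.799$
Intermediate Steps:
$A{\left(d \right)} = 0$
$\sqrt{219 + A{\left(-5 \right)}} = \sqrt{219 + 0} = \sqrt{219}$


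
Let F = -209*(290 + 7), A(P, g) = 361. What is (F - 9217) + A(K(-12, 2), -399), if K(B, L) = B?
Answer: -70929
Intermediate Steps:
F = -62073 (F = -209*297 = -62073)
(F - 9217) + A(K(-12, 2), -399) = (-62073 - 9217) + 361 = -71290 + 361 = -70929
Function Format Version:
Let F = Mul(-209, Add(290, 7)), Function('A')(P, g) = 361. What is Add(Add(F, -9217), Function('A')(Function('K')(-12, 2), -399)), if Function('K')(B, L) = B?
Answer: -70929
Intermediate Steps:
F = -62073 (F = Mul(-209, 297) = -62073)
Add(Add(F, -9217), Function('A')(Function('K')(-12, 2), -399)) = Add(Add(-62073, -9217), 361) = Add(-71290, 361) = -70929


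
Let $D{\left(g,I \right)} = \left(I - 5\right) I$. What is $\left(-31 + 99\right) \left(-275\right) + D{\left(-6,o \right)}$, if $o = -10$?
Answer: $-18550$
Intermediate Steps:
$D{\left(g,I \right)} = I \left(-5 + I\right)$ ($D{\left(g,I \right)} = \left(-5 + I\right) I = I \left(-5 + I\right)$)
$\left(-31 + 99\right) \left(-275\right) + D{\left(-6,o \right)} = \left(-31 + 99\right) \left(-275\right) - 10 \left(-5 - 10\right) = 68 \left(-275\right) - -150 = -18700 + 150 = -18550$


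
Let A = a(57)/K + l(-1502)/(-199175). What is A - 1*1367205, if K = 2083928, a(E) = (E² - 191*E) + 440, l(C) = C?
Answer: -283740400103539397/207533179700 ≈ -1.3672e+6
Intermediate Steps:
a(E) = 440 + E² - 191*E
A = 848199103/207533179700 (A = (440 + 57² - 191*57)/2083928 - 1502/(-199175) = (440 + 3249 - 10887)*(1/2083928) - 1502*(-1/199175) = -7198*1/2083928 + 1502/199175 = -3599/1041964 + 1502/199175 = 848199103/207533179700 ≈ 0.0040871)
A - 1*1367205 = 848199103/207533179700 - 1*1367205 = 848199103/207533179700 - 1367205 = -283740400103539397/207533179700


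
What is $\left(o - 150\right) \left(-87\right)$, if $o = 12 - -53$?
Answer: $7395$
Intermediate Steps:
$o = 65$ ($o = 12 + 53 = 65$)
$\left(o - 150\right) \left(-87\right) = \left(65 - 150\right) \left(-87\right) = \left(-85\right) \left(-87\right) = 7395$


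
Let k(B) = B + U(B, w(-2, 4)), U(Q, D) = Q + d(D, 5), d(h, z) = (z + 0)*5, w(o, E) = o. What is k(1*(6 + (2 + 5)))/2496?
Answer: 17/832 ≈ 0.020433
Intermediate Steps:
d(h, z) = 5*z (d(h, z) = z*5 = 5*z)
U(Q, D) = 25 + Q (U(Q, D) = Q + 5*5 = Q + 25 = 25 + Q)
k(B) = 25 + 2*B (k(B) = B + (25 + B) = 25 + 2*B)
k(1*(6 + (2 + 5)))/2496 = (25 + 2*(1*(6 + (2 + 5))))/2496 = (25 + 2*(1*(6 + 7)))*(1/2496) = (25 + 2*(1*13))*(1/2496) = (25 + 2*13)*(1/2496) = (25 + 26)*(1/2496) = 51*(1/2496) = 17/832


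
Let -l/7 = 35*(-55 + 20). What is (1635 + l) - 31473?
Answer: -21263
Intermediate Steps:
l = 8575 (l = -245*(-55 + 20) = -245*(-35) = -7*(-1225) = 8575)
(1635 + l) - 31473 = (1635 + 8575) - 31473 = 10210 - 31473 = -21263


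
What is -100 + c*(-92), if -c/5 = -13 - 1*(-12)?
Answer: -560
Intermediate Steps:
c = 5 (c = -5*(-13 - 1*(-12)) = -5*(-13 + 12) = -5*(-1) = 5)
-100 + c*(-92) = -100 + 5*(-92) = -100 - 460 = -560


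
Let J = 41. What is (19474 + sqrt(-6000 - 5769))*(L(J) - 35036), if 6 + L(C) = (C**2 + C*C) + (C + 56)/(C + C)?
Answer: -25293444631/41 - 2597663*I*sqrt(11769)/82 ≈ -6.1691e+8 - 3.4367e+6*I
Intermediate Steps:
L(C) = -6 + 2*C**2 + (56 + C)/(2*C) (L(C) = -6 + ((C**2 + C*C) + (C + 56)/(C + C)) = -6 + ((C**2 + C**2) + (56 + C)/((2*C))) = -6 + (2*C**2 + (56 + C)*(1/(2*C))) = -6 + (2*C**2 + (56 + C)/(2*C)) = -6 + 2*C**2 + (56 + C)/(2*C))
(19474 + sqrt(-6000 - 5769))*(L(J) - 35036) = (19474 + sqrt(-6000 - 5769))*((-11/2 + 2*41**2 + 28/41) - 35036) = (19474 + sqrt(-11769))*((-11/2 + 2*1681 + 28*(1/41)) - 35036) = (19474 + I*sqrt(11769))*((-11/2 + 3362 + 28/41) - 35036) = (19474 + I*sqrt(11769))*(275289/82 - 35036) = (19474 + I*sqrt(11769))*(-2597663/82) = -25293444631/41 - 2597663*I*sqrt(11769)/82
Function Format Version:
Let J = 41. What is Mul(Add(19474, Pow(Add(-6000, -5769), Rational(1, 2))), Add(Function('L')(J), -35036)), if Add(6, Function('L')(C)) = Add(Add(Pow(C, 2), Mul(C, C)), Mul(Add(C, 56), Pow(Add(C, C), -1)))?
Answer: Add(Rational(-25293444631, 41), Mul(Rational(-2597663, 82), I, Pow(11769, Rational(1, 2)))) ≈ Add(-6.1691e+8, Mul(-3.4367e+6, I))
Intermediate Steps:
Function('L')(C) = Add(-6, Mul(2, Pow(C, 2)), Mul(Rational(1, 2), Pow(C, -1), Add(56, C))) (Function('L')(C) = Add(-6, Add(Add(Pow(C, 2), Mul(C, C)), Mul(Add(C, 56), Pow(Add(C, C), -1)))) = Add(-6, Add(Add(Pow(C, 2), Pow(C, 2)), Mul(Add(56, C), Pow(Mul(2, C), -1)))) = Add(-6, Add(Mul(2, Pow(C, 2)), Mul(Add(56, C), Mul(Rational(1, 2), Pow(C, -1))))) = Add(-6, Add(Mul(2, Pow(C, 2)), Mul(Rational(1, 2), Pow(C, -1), Add(56, C)))) = Add(-6, Mul(2, Pow(C, 2)), Mul(Rational(1, 2), Pow(C, -1), Add(56, C))))
Mul(Add(19474, Pow(Add(-6000, -5769), Rational(1, 2))), Add(Function('L')(J), -35036)) = Mul(Add(19474, Pow(Add(-6000, -5769), Rational(1, 2))), Add(Add(Rational(-11, 2), Mul(2, Pow(41, 2)), Mul(28, Pow(41, -1))), -35036)) = Mul(Add(19474, Pow(-11769, Rational(1, 2))), Add(Add(Rational(-11, 2), Mul(2, 1681), Mul(28, Rational(1, 41))), -35036)) = Mul(Add(19474, Mul(I, Pow(11769, Rational(1, 2)))), Add(Add(Rational(-11, 2), 3362, Rational(28, 41)), -35036)) = Mul(Add(19474, Mul(I, Pow(11769, Rational(1, 2)))), Add(Rational(275289, 82), -35036)) = Mul(Add(19474, Mul(I, Pow(11769, Rational(1, 2)))), Rational(-2597663, 82)) = Add(Rational(-25293444631, 41), Mul(Rational(-2597663, 82), I, Pow(11769, Rational(1, 2))))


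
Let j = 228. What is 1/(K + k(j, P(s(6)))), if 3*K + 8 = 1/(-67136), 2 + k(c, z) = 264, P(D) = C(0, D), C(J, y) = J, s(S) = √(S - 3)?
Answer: 201408/52231807 ≈ 0.0038560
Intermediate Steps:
s(S) = √(-3 + S)
P(D) = 0
k(c, z) = 262 (k(c, z) = -2 + 264 = 262)
K = -537089/201408 (K = -8/3 + (⅓)/(-67136) = -8/3 + (⅓)*(-1/67136) = -8/3 - 1/201408 = -537089/201408 ≈ -2.6667)
1/(K + k(j, P(s(6)))) = 1/(-537089/201408 + 262) = 1/(52231807/201408) = 201408/52231807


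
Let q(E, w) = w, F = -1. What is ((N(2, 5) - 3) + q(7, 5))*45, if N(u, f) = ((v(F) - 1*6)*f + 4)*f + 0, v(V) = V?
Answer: -6885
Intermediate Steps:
N(u, f) = f*(4 - 7*f) (N(u, f) = ((-1 - 1*6)*f + 4)*f + 0 = ((-1 - 6)*f + 4)*f + 0 = (-7*f + 4)*f + 0 = (4 - 7*f)*f + 0 = f*(4 - 7*f) + 0 = f*(4 - 7*f))
((N(2, 5) - 3) + q(7, 5))*45 = ((5*(4 - 7*5) - 3) + 5)*45 = ((5*(4 - 35) - 3) + 5)*45 = ((5*(-31) - 3) + 5)*45 = ((-155 - 3) + 5)*45 = (-158 + 5)*45 = -153*45 = -6885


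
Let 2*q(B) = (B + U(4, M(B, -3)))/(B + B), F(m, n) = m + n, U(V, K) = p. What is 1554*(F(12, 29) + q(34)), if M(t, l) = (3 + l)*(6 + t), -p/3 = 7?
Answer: 4342653/68 ≈ 63863.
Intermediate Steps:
p = -21 (p = -3*7 = -21)
U(V, K) = -21
q(B) = (-21 + B)/(4*B) (q(B) = ((B - 21)/(B + B))/2 = ((-21 + B)/((2*B)))/2 = ((-21 + B)*(1/(2*B)))/2 = ((-21 + B)/(2*B))/2 = (-21 + B)/(4*B))
1554*(F(12, 29) + q(34)) = 1554*((12 + 29) + (¼)*(-21 + 34)/34) = 1554*(41 + (¼)*(1/34)*13) = 1554*(41 + 13/136) = 1554*(5589/136) = 4342653/68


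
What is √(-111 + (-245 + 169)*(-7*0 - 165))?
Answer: 3*√1381 ≈ 111.49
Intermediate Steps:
√(-111 + (-245 + 169)*(-7*0 - 165)) = √(-111 - 76*(0 - 165)) = √(-111 - 76*(-165)) = √(-111 + 12540) = √12429 = 3*√1381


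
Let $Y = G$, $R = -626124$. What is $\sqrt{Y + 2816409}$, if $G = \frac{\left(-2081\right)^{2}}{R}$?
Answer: $\frac{\sqrt{276029416746340305}}{313062} \approx 1678.2$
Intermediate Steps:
$G = - \frac{4330561}{626124}$ ($G = \frac{\left(-2081\right)^{2}}{-626124} = 4330561 \left(- \frac{1}{626124}\right) = - \frac{4330561}{626124} \approx -6.9165$)
$Y = - \frac{4330561}{626124} \approx -6.9165$
$\sqrt{Y + 2816409} = \sqrt{- \frac{4330561}{626124} + 2816409} = \sqrt{\frac{1763416938155}{626124}} = \frac{\sqrt{276029416746340305}}{313062}$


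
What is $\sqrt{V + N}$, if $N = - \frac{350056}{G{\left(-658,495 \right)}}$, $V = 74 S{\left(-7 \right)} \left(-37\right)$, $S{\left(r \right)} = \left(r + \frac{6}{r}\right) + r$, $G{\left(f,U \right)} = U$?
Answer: $\frac{2 \sqrt{13330802870}}{1155} \approx 199.93$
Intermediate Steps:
$S{\left(r \right)} = 2 r + \frac{6}{r}$
$V = \frac{284752}{7}$ ($V = 74 \left(2 \left(-7\right) + \frac{6}{-7}\right) \left(-37\right) = 74 \left(-14 + 6 \left(- \frac{1}{7}\right)\right) \left(-37\right) = 74 \left(-14 - \frac{6}{7}\right) \left(-37\right) = 74 \left(- \frac{104}{7}\right) \left(-37\right) = \left(- \frac{7696}{7}\right) \left(-37\right) = \frac{284752}{7} \approx 40679.0$)
$N = - \frac{350056}{495} \approx -707.18$
$\sqrt{V + N} = \sqrt{\frac{284752}{7} - \frac{350056}{495}} = \sqrt{\frac{138501848}{3465}} = \frac{2 \sqrt{13330802870}}{1155}$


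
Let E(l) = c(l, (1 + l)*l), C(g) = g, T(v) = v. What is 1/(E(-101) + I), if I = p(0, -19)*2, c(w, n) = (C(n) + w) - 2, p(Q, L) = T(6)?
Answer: 1/10009 ≈ 9.9910e-5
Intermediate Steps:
p(Q, L) = 6
c(w, n) = -2 + n + w (c(w, n) = (n + w) - 2 = -2 + n + w)
E(l) = -2 + l + l*(1 + l) (E(l) = -2 + (1 + l)*l + l = -2 + l*(1 + l) + l = -2 + l + l*(1 + l))
I = 12 (I = 6*2 = 12)
1/(E(-101) + I) = 1/((-2 - 101 - 101*(1 - 101)) + 12) = 1/((-2 - 101 - 101*(-100)) + 12) = 1/((-2 - 101 + 10100) + 12) = 1/(9997 + 12) = 1/10009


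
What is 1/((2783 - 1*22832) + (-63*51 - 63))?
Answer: -1/23325 ≈ -4.2872e-5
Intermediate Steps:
1/((2783 - 1*22832) + (-63*51 - 63)) = 1/((2783 - 22832) + (-3213 - 63)) = 1/(-20049 - 3276) = 1/(-23325) = -1/23325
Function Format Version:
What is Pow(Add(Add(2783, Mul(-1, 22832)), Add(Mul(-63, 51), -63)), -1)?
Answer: Rational(-1, 23325) ≈ -4.2872e-5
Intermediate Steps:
Pow(Add(Add(2783, Mul(-1, 22832)), Add(Mul(-63, 51), -63)), -1) = Pow(Add(Add(2783, -22832), Add(-3213, -63)), -1) = Pow(Add(-20049, -3276), -1) = Pow(-23325, -1) = Rational(-1, 23325)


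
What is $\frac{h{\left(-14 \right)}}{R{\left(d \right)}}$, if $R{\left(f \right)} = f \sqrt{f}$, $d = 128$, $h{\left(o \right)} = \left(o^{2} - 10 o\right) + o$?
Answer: $\frac{161 \sqrt{2}}{1024} \approx 0.22235$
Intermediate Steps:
$h{\left(o \right)} = o^{2} - 9 o$
$R{\left(f \right)} = f^{\frac{3}{2}}$
$\frac{h{\left(-14 \right)}}{R{\left(d \right)}} = \frac{\left(-14\right) \left(-9 - 14\right)}{128^{\frac{3}{2}}} = \frac{\left(-14\right) \left(-23\right)}{1024 \sqrt{2}} = 322 \frac{\sqrt{2}}{2048} = \frac{161 \sqrt{2}}{1024}$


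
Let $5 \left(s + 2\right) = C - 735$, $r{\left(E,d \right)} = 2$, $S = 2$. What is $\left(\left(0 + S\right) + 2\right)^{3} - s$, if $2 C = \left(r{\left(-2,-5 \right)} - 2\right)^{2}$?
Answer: $213$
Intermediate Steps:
$C = 0$ ($C = \frac{\left(2 - 2\right)^{2}}{2} = \frac{0^{2}}{2} = \frac{1}{2} \cdot 0 = 0$)
$s = -149$ ($s = -2 + \frac{0 - 735}{5} = -2 + \frac{1}{5} \left(-735\right) = -2 - 147 = -149$)
$\left(\left(0 + S\right) + 2\right)^{3} - s = \left(\left(0 + 2\right) + 2\right)^{3} - -149 = \left(2 + 2\right)^{3} + 149 = 4^{3} + 149 = 64 + 149 = 213$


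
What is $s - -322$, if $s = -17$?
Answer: $305$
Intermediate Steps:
$s - -322 = -17 - -322 = -17 + 322 = 305$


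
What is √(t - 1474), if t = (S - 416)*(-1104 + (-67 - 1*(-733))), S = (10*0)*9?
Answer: √180734 ≈ 425.13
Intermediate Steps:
S = 0 (S = 0*9 = 0)
t = 182208 (t = (0 - 416)*(-1104 + (-67 - 1*(-733))) = -416*(-1104 + (-67 + 733)) = -416*(-1104 + 666) = -416*(-438) = 182208)
√(t - 1474) = √(182208 - 1474) = √180734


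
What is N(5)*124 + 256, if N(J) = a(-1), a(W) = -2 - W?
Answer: 132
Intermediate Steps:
N(J) = -1 (N(J) = -2 - 1*(-1) = -2 + 1 = -1)
N(5)*124 + 256 = -1*124 + 256 = -124 + 256 = 132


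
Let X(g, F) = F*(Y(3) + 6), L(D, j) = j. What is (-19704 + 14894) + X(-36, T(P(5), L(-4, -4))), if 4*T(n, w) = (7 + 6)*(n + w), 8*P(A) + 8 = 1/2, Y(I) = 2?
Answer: -39507/8 ≈ -4938.4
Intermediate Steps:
P(A) = -15/16 (P(A) = -1 + (⅛)/2 = -1 + (⅛)*(½) = -1 + 1/16 = -15/16)
T(n, w) = 13*n/4 + 13*w/4 (T(n, w) = ((7 + 6)*(n + w))/4 = (13*(n + w))/4 = (13*n + 13*w)/4 = 13*n/4 + 13*w/4)
X(g, F) = 8*F (X(g, F) = F*(2 + 6) = F*8 = 8*F)
(-19704 + 14894) + X(-36, T(P(5), L(-4, -4))) = (-19704 + 14894) + 8*((13/4)*(-15/16) + (13/4)*(-4)) = -4810 + 8*(-195/64 - 13) = -4810 + 8*(-1027/64) = -4810 - 1027/8 = -39507/8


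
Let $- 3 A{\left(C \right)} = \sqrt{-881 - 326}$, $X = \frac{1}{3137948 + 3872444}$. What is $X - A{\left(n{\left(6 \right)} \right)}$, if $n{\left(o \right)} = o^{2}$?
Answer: $\frac{1}{7010392} + \frac{i \sqrt{1207}}{3} \approx 1.4265 \cdot 10^{-7} + 11.581 i$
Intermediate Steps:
$X = \frac{1}{7010392} \approx 1.4265 \cdot 10^{-7}$
$A{\left(C \right)} = - \frac{i \sqrt{1207}}{3}$ ($A{\left(C \right)} = - \frac{\sqrt{-881 - 326}}{3} = - \frac{\sqrt{-1207}}{3} = - \frac{i \sqrt{1207}}{3}$)
$X - A{\left(n{\left(6 \right)} \right)} = \frac{1}{7010392} - - \frac{i \sqrt{1207}}{3} = \frac{1}{7010392} + \frac{i \sqrt{1207}}{3}$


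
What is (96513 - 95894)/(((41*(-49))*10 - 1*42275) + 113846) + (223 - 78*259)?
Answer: -1028538280/51481 ≈ -19979.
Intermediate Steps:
(96513 - 95894)/(((41*(-49))*10 - 1*42275) + 113846) + (223 - 78*259) = 619/((-2009*10 - 42275) + 113846) + (223 - 20202) = 619/((-20090 - 42275) + 113846) - 19979 = 619/(-62365 + 113846) - 19979 = 619/51481 - 19979 = -1028538280/51481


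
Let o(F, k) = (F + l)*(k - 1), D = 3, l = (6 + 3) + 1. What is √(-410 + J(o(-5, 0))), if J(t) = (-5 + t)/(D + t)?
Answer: 9*I*√5 ≈ 20.125*I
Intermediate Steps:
l = 10 (l = 9 + 1 = 10)
o(F, k) = (-1 + k)*(10 + F) (o(F, k) = (F + 10)*(k - 1) = (10 + F)*(-1 + k) = (-1 + k)*(10 + F))
J(t) = (-5 + t)/(3 + t)
√(-410 + J(o(-5, 0))) = √(-410 + (-5 + (-10 - 1*(-5) + 10*0 - 5*0))/(3 + (-10 - 1*(-5) + 10*0 - 5*0))) = √(-410 + (-5 + (-10 + 5 + 0 + 0))/(3 + (-10 + 5 + 0 + 0))) = √(-410 + (-5 - 5)/(3 - 5)) = √(-410 - 10/(-2)) = √(-410 - ½*(-10)) = √(-410 + 5) = √(-405) = 9*I*√5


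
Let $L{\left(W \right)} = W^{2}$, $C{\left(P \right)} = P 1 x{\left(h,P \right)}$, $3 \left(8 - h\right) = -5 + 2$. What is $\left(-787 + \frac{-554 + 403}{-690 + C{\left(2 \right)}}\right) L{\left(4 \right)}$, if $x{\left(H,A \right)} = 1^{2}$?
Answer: $- \frac{541305}{43} \approx -12588.0$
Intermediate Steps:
$h = 9$ ($h = 8 - \frac{-5 + 2}{3} = 8 - -1 = 8 + 1 = 9$)
$x{\left(H,A \right)} = 1$
$C{\left(P \right)} = P$ ($C{\left(P \right)} = P 1 \cdot 1 = P 1 = P$)
$\left(-787 + \frac{-554 + 403}{-690 + C{\left(2 \right)}}\right) L{\left(4 \right)} = \left(-787 + \frac{-554 + 403}{-690 + 2}\right) 4^{2} = \left(-787 - \frac{151}{-688}\right) 16 = \left(-787 - - \frac{151}{688}\right) 16 = \left(-787 + \frac{151}{688}\right) 16 = \left(- \frac{541305}{688}\right) 16 = - \frac{541305}{43}$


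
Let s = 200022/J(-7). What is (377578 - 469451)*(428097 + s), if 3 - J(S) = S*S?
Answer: -895414470060/23 ≈ -3.8931e+10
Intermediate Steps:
J(S) = 3 - S² (J(S) = 3 - S*S = 3 - S²)
s = -100011/23 (s = 200022/(3 - 1*(-7)²) = 200022/(3 - 1*49) = 200022/(3 - 49) = 200022/(-46) = 200022*(-1/46) = -100011/23 ≈ -4348.3)
(377578 - 469451)*(428097 + s) = (377578 - 469451)*(428097 - 100011/23) = -91873*9746220/23 = -895414470060/23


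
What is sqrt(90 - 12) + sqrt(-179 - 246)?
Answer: sqrt(78) + 5*I*sqrt(17) ≈ 8.8318 + 20.616*I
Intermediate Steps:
sqrt(90 - 12) + sqrt(-179 - 246) = sqrt(78) + sqrt(-425) = sqrt(78) + 5*I*sqrt(17)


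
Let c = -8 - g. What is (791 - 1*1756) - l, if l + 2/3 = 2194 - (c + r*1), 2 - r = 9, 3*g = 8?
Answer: -3176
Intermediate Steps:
g = 8/3 (g = (⅓)*8 = 8/3 ≈ 2.6667)
r = -7 (r = 2 - 1*9 = 2 - 9 = -7)
c = -32/3 (c = -8 - 1*8/3 = -8 - 8/3 = -32/3 ≈ -10.667)
l = 2211 (l = -⅔ + (2194 - (-32/3 - 7*1)) = -⅔ + (2194 - (-32/3 - 7)) = -⅔ + (2194 - 1*(-53/3)) = -⅔ + (2194 + 53/3) = -⅔ + 6635/3 = 2211)
(791 - 1*1756) - l = (791 - 1*1756) - 1*2211 = (791 - 1756) - 2211 = -965 - 2211 = -3176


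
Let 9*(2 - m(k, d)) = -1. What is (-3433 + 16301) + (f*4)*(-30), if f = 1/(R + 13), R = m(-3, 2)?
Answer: 218621/17 ≈ 12860.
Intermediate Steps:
m(k, d) = 19/9 (m(k, d) = 2 - ⅑*(-1) = 2 + ⅑ = 19/9)
R = 19/9 ≈ 2.1111
f = 9/136 (f = 1/(19/9 + 13) = 1/(136/9) = 9/136 ≈ 0.066176)
(-3433 + 16301) + (f*4)*(-30) = (-3433 + 16301) + ((9/136)*4)*(-30) = 12868 + (9/34)*(-30) = 12868 - 135/17 = 218621/17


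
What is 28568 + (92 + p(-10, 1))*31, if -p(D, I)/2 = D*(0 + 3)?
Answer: 33280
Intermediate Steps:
p(D, I) = -6*D (p(D, I) = -2*D*(0 + 3) = -2*D*3 = -6*D)
28568 + (92 + p(-10, 1))*31 = 28568 + (92 - 6*(-10))*31 = 28568 + (92 + 60)*31 = 28568 + 152*31 = 28568 + 4712 = 33280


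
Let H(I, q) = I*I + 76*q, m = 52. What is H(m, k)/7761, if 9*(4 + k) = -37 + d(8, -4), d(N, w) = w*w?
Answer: 6668/23283 ≈ 0.28639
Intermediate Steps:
d(N, w) = w²
k = -19/3 (k = -4 + (-37 + (-4)²)/9 = -4 + (-37 + 16)/9 = -4 + (⅑)*(-21) = -4 - 7/3 = -19/3 ≈ -6.3333)
H(I, q) = I² + 76*q
H(m, k)/7761 = (52² + 76*(-19/3))/7761 = (2704 - 1444/3)*(1/7761) = (6668/3)*(1/7761) = 6668/23283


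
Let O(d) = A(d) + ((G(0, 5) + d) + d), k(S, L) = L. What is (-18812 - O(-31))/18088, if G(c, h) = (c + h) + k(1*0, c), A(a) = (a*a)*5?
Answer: -155/119 ≈ -1.3025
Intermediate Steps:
A(a) = 5*a² (A(a) = a²*5 = 5*a²)
G(c, h) = h + 2*c (G(c, h) = (c + h) + c = h + 2*c)
O(d) = 5 + 2*d + 5*d² (O(d) = 5*d² + (((5 + 2*0) + d) + d) = 5*d² + (((5 + 0) + d) + d) = 5*d² + ((5 + d) + d) = 5*d² + (5 + 2*d) = 5 + 2*d + 5*d²)
(-18812 - O(-31))/18088 = (-18812 - (5 + 2*(-31) + 5*(-31)²))/18088 = (-18812 - (5 - 62 + 5*961))*(1/18088) = (-18812 - (5 - 62 + 4805))*(1/18088) = (-18812 - 1*4748)*(1/18088) = (-18812 - 4748)*(1/18088) = -23560*1/18088 = -155/119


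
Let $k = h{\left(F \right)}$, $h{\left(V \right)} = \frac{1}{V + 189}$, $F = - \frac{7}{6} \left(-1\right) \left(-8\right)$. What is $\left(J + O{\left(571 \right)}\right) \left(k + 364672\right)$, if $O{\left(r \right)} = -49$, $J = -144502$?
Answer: $- \frac{2582971450751}{49} \approx -5.2714 \cdot 10^{10}$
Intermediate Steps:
$F = - \frac{28}{3}$ ($F = \left(-7\right) \frac{1}{6} \left(-1\right) \left(-8\right) = \left(- \frac{7}{6}\right) \left(-1\right) \left(-8\right) = \frac{7}{6} \left(-8\right) = - \frac{28}{3} \approx -9.3333$)
$h{\left(V \right)} = \frac{1}{189 + V}$
$k = \frac{3}{539}$ ($k = \frac{1}{189 - \frac{28}{3}} = \frac{1}{\frac{539}{3}} = \frac{3}{539} \approx 0.0055659$)
$\left(J + O{\left(571 \right)}\right) \left(k + 364672\right) = \left(-144502 - 49\right) \left(\frac{3}{539} + 364672\right) = \left(-144551\right) \frac{196558211}{539} = - \frac{2582971450751}{49}$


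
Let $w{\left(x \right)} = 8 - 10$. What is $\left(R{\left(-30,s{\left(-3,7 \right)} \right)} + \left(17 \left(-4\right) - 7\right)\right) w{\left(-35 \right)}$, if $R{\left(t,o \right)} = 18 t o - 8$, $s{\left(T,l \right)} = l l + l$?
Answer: $60646$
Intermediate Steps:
$w{\left(x \right)} = -2$
$s{\left(T,l \right)} = l + l^{2}$ ($s{\left(T,l \right)} = l^{2} + l = l + l^{2}$)
$R{\left(t,o \right)} = -8 + 18 o t$ ($R{\left(t,o \right)} = 18 o t - 8 = -8 + 18 o t$)
$\left(R{\left(-30,s{\left(-3,7 \right)} \right)} + \left(17 \left(-4\right) - 7\right)\right) w{\left(-35 \right)} = \left(\left(-8 + 18 \cdot 7 \left(1 + 7\right) \left(-30\right)\right) + \left(17 \left(-4\right) - 7\right)\right) \left(-2\right) = \left(\left(-8 + 18 \cdot 7 \cdot 8 \left(-30\right)\right) - 75\right) \left(-2\right) = \left(\left(-8 + 18 \cdot 56 \left(-30\right)\right) - 75\right) \left(-2\right) = \left(\left(-8 - 30240\right) - 75\right) \left(-2\right) = \left(-30248 - 75\right) \left(-2\right) = \left(-30323\right) \left(-2\right) = 60646$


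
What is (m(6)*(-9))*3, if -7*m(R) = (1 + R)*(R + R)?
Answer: 324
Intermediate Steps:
m(R) = -2*R*(1 + R)/7 (m(R) = -(1 + R)*(R + R)/7 = -(1 + R)*2*R/7 = -2*R*(1 + R)/7)
(m(6)*(-9))*3 = (-2/7*6*(1 + 6)*(-9))*3 = (-2/7*6*7*(-9))*3 = -12*(-9)*3 = 108*3 = 324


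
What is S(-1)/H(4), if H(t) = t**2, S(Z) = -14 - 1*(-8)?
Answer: -3/8 ≈ -0.37500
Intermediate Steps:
S(Z) = -6 (S(Z) = -14 + 8 = -6)
S(-1)/H(4) = -6/(4**2) = -6/16 = -6*1/16 = -3/8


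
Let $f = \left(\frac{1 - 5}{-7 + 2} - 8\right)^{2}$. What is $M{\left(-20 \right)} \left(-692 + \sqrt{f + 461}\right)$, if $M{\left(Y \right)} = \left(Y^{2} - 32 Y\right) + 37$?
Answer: $-745284 + \frac{1077 \sqrt{12821}}{5} \approx -7.2089 \cdot 10^{5}$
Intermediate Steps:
$M{\left(Y \right)} = 37 + Y^{2} - 32 Y$
$f = \frac{1296}{25}$ ($f = \left(- \frac{4}{-5} - 8\right)^{2} = \left(\left(-4\right) \left(- \frac{1}{5}\right) - 8\right)^{2} = \left(\frac{4}{5} - 8\right)^{2} = \left(- \frac{36}{5}\right)^{2} = \frac{1296}{25} \approx 51.84$)
$M{\left(-20 \right)} \left(-692 + \sqrt{f + 461}\right) = \left(37 + \left(-20\right)^{2} - -640\right) \left(-692 + \sqrt{\frac{1296}{25} + 461}\right) = \left(37 + 400 + 640\right) \left(-692 + \sqrt{\frac{12821}{25}}\right) = 1077 \left(-692 + \frac{\sqrt{12821}}{5}\right) = -745284 + \frac{1077 \sqrt{12821}}{5}$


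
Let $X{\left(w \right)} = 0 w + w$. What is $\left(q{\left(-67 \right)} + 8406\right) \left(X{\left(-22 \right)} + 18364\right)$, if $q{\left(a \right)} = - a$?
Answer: $155411766$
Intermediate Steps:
$X{\left(w \right)} = w$ ($X{\left(w \right)} = 0 + w = w$)
$\left(q{\left(-67 \right)} + 8406\right) \left(X{\left(-22 \right)} + 18364\right) = \left(\left(-1\right) \left(-67\right) + 8406\right) \left(-22 + 18364\right) = \left(67 + 8406\right) 18342 = 8473 \cdot 18342 = 155411766$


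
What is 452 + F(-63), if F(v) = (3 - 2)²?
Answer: 453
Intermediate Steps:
F(v) = 1 (F(v) = 1² = 1)
452 + F(-63) = 452 + 1 = 453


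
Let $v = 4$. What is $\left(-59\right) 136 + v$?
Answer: $-8020$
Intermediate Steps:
$\left(-59\right) 136 + v = \left(-59\right) 136 + 4 = -8024 + 4 = -8020$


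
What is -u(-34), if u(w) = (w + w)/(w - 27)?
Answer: -68/61 ≈ -1.1148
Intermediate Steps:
u(w) = 2*w/(-27 + w) (u(w) = (2*w)/(-27 + w) = 2*w/(-27 + w))
-u(-34) = -2*(-34)/(-27 - 34) = -2*(-34)/(-61) = -2*(-34)*(-1)/61 = -1*68/61 = -68/61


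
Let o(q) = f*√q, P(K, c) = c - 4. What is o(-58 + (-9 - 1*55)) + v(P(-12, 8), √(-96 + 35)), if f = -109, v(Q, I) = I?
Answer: I*(√61 - 109*√122) ≈ -1196.1*I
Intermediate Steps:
P(K, c) = -4 + c
o(q) = -109*√q
o(-58 + (-9 - 1*55)) + v(P(-12, 8), √(-96 + 35)) = -109*√(-58 + (-9 - 1*55)) + √(-96 + 35) = -109*√(-58 + (-9 - 55)) + √(-61) = -109*√(-58 - 64) + I*√61 = -109*I*√122 + I*√61 = I*√61 - 109*I*√122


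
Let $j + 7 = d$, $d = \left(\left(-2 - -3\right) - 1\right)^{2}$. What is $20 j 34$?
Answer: $-4760$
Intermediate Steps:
$d = 0$ ($d = \left(\left(-2 + 3\right) + \left(-1 + 0\right)\right)^{2} = \left(1 - 1\right)^{2} = 0^{2} = 0$)
$j = -7$ ($j = -7 + 0 = -7$)
$20 j 34 = 20 \left(-7\right) 34 = \left(-140\right) 34 = -4760$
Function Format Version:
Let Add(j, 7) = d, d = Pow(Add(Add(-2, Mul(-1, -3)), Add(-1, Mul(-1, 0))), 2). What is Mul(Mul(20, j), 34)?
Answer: -4760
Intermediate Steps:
d = 0 (d = Pow(Add(Add(-2, 3), Add(-1, 0)), 2) = Pow(Add(1, -1), 2) = Pow(0, 2) = 0)
j = -7 (j = Add(-7, 0) = -7)
Mul(Mul(20, j), 34) = Mul(Mul(20, -7), 34) = Mul(-140, 34) = -4760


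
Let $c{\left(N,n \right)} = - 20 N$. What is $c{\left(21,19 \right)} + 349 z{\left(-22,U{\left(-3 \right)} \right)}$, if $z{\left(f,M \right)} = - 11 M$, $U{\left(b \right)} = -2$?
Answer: $7258$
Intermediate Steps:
$c{\left(21,19 \right)} + 349 z{\left(-22,U{\left(-3 \right)} \right)} = \left(-20\right) 21 + 349 \left(\left(-11\right) \left(-2\right)\right) = -420 + 349 \cdot 22 = -420 + 7678 = 7258$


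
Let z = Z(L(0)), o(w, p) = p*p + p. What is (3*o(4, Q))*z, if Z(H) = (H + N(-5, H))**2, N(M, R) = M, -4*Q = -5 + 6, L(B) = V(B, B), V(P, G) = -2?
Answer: -441/16 ≈ -27.563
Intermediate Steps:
L(B) = -2
Q = -1/4 (Q = -(-5 + 6)/4 = -1/4*1 = -1/4 ≈ -0.25000)
o(w, p) = p + p**2 (o(w, p) = p**2 + p = p + p**2)
Z(H) = (-5 + H)**2 (Z(H) = (H - 5)**2 = (-5 + H)**2)
z = 49 (z = (-5 - 2)**2 = (-7)**2 = 49)
(3*o(4, Q))*z = (3*(-(1 - 1/4)/4))*49 = (3*(-1/4*3/4))*49 = (3*(-3/16))*49 = -9/16*49 = -441/16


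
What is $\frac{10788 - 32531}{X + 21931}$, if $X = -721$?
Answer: $- \frac{21743}{21210} \approx -1.0251$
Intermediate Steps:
$\frac{10788 - 32531}{X + 21931} = \frac{10788 - 32531}{-721 + 21931} = - \frac{21743}{21210}$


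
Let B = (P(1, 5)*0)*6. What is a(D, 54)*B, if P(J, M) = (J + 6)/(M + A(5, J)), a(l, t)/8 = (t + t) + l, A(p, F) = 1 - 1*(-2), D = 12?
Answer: 0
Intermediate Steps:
A(p, F) = 3 (A(p, F) = 1 + 2 = 3)
a(l, t) = 8*l + 16*t (a(l, t) = 8*((t + t) + l) = 8*(2*t + l) = 8*(l + 2*t) = 8*l + 16*t)
P(J, M) = (6 + J)/(3 + M) (P(J, M) = (J + 6)/(M + 3) = (6 + J)/(3 + M))
B = 0 (B = (((6 + 1)/(3 + 5))*0)*6 = ((7/8)*0)*6 = 0*6 = 0)
a(D, 54)*B = (8*12 + 16*54)*0 = (96 + 864)*0 = 960*0 = 0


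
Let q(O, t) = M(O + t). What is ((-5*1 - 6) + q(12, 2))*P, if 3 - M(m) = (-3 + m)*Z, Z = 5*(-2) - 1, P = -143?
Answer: -16159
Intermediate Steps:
Z = -11 (Z = -10 - 1 = -11)
M(m) = -30 + 11*m (M(m) = 3 - (-3 + m)*(-11) = 3 - (33 - 11*m) = 3 + (-33 + 11*m) = -30 + 11*m)
q(O, t) = -30 + 11*O + 11*t (q(O, t) = -30 + 11*(O + t) = -30 + (11*O + 11*t) = -30 + 11*O + 11*t)
((-5*1 - 6) + q(12, 2))*P = ((-5*1 - 6) + (-30 + 11*12 + 11*2))*(-143) = ((-5 - 6) + (-30 + 132 + 22))*(-143) = (-11 + 124)*(-143) = 113*(-143) = -16159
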